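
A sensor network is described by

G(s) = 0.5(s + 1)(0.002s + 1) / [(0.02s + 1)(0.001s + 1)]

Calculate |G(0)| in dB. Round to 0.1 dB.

G(0) = 0.5 · 1 / 1 = 0.5
20 log₁₀(0.5) ≈ -6.02 dB

-6.0 dB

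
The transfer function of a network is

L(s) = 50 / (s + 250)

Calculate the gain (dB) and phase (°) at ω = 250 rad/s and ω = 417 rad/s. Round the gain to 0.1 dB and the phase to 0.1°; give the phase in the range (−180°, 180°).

Substitute s = j250:
Numerator: 50 = 50 + j0
Denominator: (j250) + 250 = 250 + j250
|N| = √(50² + 0²) ≈ 50, ∠N ≈ 0.00°
|D| = √(250² + 250²) ≈ 353.55, ∠D ≈ 45.00°
|L| = 50 / 353.55 ≈ 0.14142
Gain = 20 log₁₀(0.14142) ≈ -16.99 dB
∠L = 0.00° − 45.00° = -45.00°

Substitute s = j417:
Numerator: 50 = 50 + j0
Denominator: (j417) + 250 = 250 + j417
|N| = √(50² + 0²) ≈ 50, ∠N ≈ 0.00°
|D| = √(250² + 417²) ≈ 486.2, ∠D ≈ 59.06°
|L| = 50 / 486.2 ≈ 0.10284
Gain = 20 log₁₀(0.10284) ≈ -19.76 dB
∠L = 0.00° − 59.06° = -59.06°

ω = 250: -17.0 dB, -45.0°; ω = 417: -19.8 dB, -59.1°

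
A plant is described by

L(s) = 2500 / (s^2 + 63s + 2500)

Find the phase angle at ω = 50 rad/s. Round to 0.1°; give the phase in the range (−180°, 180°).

-90.0°

At s = jω = j50:
quadratic: (j50)² + 63·j50 + 2500 = 0 + j3150 → |·| ≈ 3150, ∠ ≈ 90.00°
∠L = 0.00° − 90.00° = -90.00°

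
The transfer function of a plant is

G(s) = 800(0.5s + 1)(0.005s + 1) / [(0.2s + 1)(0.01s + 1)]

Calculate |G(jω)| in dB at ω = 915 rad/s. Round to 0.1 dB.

60.2 dB

At ω = 915 rad/s:
zero (1 + j915·0.5) = 1 + j457.5 → |·| ≈ 457.5, ∠ ≈ 89.87°
zero (1 + j915·0.005) = 1 + j4.575 → |·| ≈ 4.683, ∠ ≈ 77.67°
pole (1 + j915·0.2) = 1 + j183 → |·| ≈ 183, ∠ ≈ 89.69°
pole (1 + j915·0.01) = 1 + j9.15 → |·| ≈ 9.2045, ∠ ≈ 83.76°
|G| = 800 · 457.5 · 4.683 / (183 · 9.2045) ≈ 1017.5
Gain = 20 log₁₀(1017.5) ≈ 60.15 dB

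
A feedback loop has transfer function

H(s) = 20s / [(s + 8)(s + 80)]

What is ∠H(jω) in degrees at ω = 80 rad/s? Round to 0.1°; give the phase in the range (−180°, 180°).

At s = jω = j80:
zero at origin: s = j80 → |·| = 80, ∠ = 90.00°
pole (s+8): 8 + j80 → |·| = √(8²+80²) = √6464 ≈ 80.399, ∠ = arctan(80/8) ≈ 84.29°
pole (s+80): 80 + j80 → |·| = √(80²+80²) = √12800 ≈ 113.14, ∠ = arctan(80/80) ≈ 45.00°
∠H = 90.00° − 129.29° = -39.29°

-39.3°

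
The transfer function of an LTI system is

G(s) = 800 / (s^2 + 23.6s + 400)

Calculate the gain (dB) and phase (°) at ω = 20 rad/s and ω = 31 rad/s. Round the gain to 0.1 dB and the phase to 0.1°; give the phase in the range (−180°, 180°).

ω = 20: 4.6 dB, -90.0°; ω = 31: -1.2 dB, -127.5°

At s = jω = j20:
quadratic: (j20)² + 23.6·j20 + 400 = 0 + j472 → |·| ≈ 472, ∠ ≈ 90.00°
|G| = 800 / 472 ≈ 1.6949
Gain = 20 log₁₀(1.6949) ≈ 4.58 dB
∠G = 0.00° − 90.00° = -90.00°

At s = jω = j31:
quadratic: (j31)² + 23.6·j31 + 400 = -561 + j731.6 → |·| ≈ 921.93, ∠ ≈ 127.48°
|G| = 800 / 921.93 ≈ 0.86774
Gain = 20 log₁₀(0.86774) ≈ -1.23 dB
∠G = 0.00° − 127.48° = -127.48°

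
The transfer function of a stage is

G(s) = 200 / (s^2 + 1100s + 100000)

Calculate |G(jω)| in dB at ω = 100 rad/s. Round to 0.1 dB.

Substitute s = j100:
Numerator: 200 = 200 + j0
Denominator: (j100)^2 + 1100(j100) + 100000 = 90000 + j110000
|N| = √(200² + 0²) ≈ 200, ∠N ≈ 0.00°
|D| = √(90000² + 110000²) ≈ 1.4213e+05, ∠D ≈ 50.71°
|G| = 200 / 1.4213e+05 ≈ 0.0014072
Gain = 20 log₁₀(0.0014072) ≈ -57.03 dB

-57.0 dB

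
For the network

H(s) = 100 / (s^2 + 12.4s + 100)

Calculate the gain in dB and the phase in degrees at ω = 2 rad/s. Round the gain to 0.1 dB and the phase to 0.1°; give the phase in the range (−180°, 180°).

At s = jω = j2:
quadratic: (j2)² + 12.4·j2 + 100 = 96 + j24.8 → |·| ≈ 99.152, ∠ ≈ 14.48°
|H| = 100 / 99.152 ≈ 1.0086
Gain = 20 log₁₀(1.0086) ≈ 0.07 dB
∠H = 0.00° − 14.48° = -14.48°

0.1 dB, -14.5°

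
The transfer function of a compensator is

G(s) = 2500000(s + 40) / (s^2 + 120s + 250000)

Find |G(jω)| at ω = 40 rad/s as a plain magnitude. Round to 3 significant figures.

569

At s = jω = j40:
zero (s+40): 40 + j40 → |·| = √(40²+40²) = √3200 ≈ 56.569, ∠ = arctan(40/40) ≈ 45.00°
quadratic: (j40)² + 120·j40 + 250000 = 248400 + j4800 → |·| ≈ 2.4845e+05, ∠ ≈ 1.11°
|G| = 2500000 · 56.569 / 2.4845e+05 ≈ 569.22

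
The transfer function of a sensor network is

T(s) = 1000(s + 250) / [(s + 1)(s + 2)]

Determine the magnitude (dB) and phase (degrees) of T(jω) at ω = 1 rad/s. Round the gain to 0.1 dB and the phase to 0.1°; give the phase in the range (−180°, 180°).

At s = jω = j1:
zero (s+250): 250 + j1 → |·| = √(250²+1²) = √62501 ≈ 250, ∠ = arctan(1/250) ≈ 0.23°
pole (s+1): 1 + j1 → |·| = √(1²+1²) = √2 ≈ 1.4142, ∠ = arctan(1/1) ≈ 45.00°
pole (s+2): 2 + j1 → |·| = √(2²+1²) = √5 ≈ 2.2361, ∠ = arctan(1/2) ≈ 26.57°
|T| = 1000 · 250 / 3.1623 ≈ 79056
Gain = 20 log₁₀(79056) ≈ 97.96 dB
∠T = 0.23° − 71.57° = -71.34°

98.0 dB, -71.3°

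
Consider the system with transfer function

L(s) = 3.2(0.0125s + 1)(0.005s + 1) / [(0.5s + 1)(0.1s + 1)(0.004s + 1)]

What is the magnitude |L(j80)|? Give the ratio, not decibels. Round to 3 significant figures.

0.0144

At ω = 80 rad/s:
zero (1 + j80·0.0125) = 1 + j1 → |·| ≈ 1.4142, ∠ ≈ 45.00°
zero (1 + j80·0.005) = 1 + j0.4 → |·| ≈ 1.077, ∠ ≈ 21.80°
pole (1 + j80·0.5) = 1 + j40 → |·| ≈ 40.012, ∠ ≈ 88.57°
pole (1 + j80·0.1) = 1 + j8 → |·| ≈ 8.0623, ∠ ≈ 82.87°
pole (1 + j80·0.004) = 1 + j0.32 → |·| ≈ 1.05, ∠ ≈ 17.74°
|L| = 3.2 · 1.4142 · 1.077 / (40.012 · 8.0623 · 1.05) ≈ 0.014389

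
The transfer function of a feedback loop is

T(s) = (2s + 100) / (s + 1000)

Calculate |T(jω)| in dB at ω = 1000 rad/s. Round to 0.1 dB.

3.0 dB

Substitute s = j1000:
Numerator: 2(j1000) + 100 = 100 + j2000
Denominator: (j1000) + 1000 = 1000 + j1000
|N| = √(100² + 2000²) ≈ 2002.5, ∠N ≈ 87.14°
|D| = √(1000² + 1000²) ≈ 1414.2, ∠D ≈ 45.00°
|T| = 2002.5 / 1414.2 ≈ 1.416
Gain = 20 log₁₀(1.416) ≈ 3.02 dB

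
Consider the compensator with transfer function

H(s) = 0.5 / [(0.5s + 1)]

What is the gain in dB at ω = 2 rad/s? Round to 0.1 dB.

At ω = 2 rad/s:
pole (1 + j2·0.5) = 1 + j1 → |·| ≈ 1.4142, ∠ ≈ 45.00°
|H| = 0.5 · 1 / (1.4142) ≈ 0.35356
Gain = 20 log₁₀(0.35356) ≈ -9.03 dB

-9.0 dB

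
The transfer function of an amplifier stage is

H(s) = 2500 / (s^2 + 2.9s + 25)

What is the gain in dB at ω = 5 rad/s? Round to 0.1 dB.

At s = jω = j5:
quadratic: (j5)² + 2.9·j5 + 25 = 0 + j14.5 → |·| ≈ 14.5, ∠ ≈ 90.00°
|H| = 2500 / 14.5 ≈ 172.41
Gain = 20 log₁₀(172.41) ≈ 44.73 dB

44.7 dB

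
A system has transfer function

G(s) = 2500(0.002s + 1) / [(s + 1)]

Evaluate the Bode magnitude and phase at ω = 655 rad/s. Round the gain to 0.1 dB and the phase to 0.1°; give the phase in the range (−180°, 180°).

At ω = 655 rad/s:
zero (1 + j655·0.002) = 1 + j1.31 → |·| ≈ 1.6481, ∠ ≈ 52.64°
pole (1 + j655·1) = 1 + j655 → |·| ≈ 655, ∠ ≈ 89.91°
|G| = 2500 · 1.6481 / (655) ≈ 6.2905
Gain = 20 log₁₀(6.2905) ≈ 15.97 dB
∠G = (52.64°) − (89.91°) = -37.27°

16.0 dB, -37.3°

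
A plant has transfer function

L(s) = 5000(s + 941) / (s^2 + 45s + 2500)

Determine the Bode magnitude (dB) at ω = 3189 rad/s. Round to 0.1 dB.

4.3 dB

At s = jω = j3189:
zero (s+941): 941 + j3189 → |·| = √(941²+3189²) = √11055202 ≈ 3324.9, ∠ = arctan(3189/941) ≈ 73.56°
quadratic: (j3189)² + 45·j3189 + 2500 = -10167221 + j143505 → |·| ≈ 1.0168e+07, ∠ ≈ 179.19°
|L| = 5000 · 3324.9 / 1.0168e+07 ≈ 1.635
Gain = 20 log₁₀(1.635) ≈ 4.27 dB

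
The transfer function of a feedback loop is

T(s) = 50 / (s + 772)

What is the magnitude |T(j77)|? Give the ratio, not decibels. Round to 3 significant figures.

At s = jω = j77:
pole (s+772): 772 + j77 → |·| = √(772²+77²) = √601913 ≈ 775.83, ∠ = arctan(77/772) ≈ 5.70°
|T| = 50 / 775.83 ≈ 0.064447

0.0644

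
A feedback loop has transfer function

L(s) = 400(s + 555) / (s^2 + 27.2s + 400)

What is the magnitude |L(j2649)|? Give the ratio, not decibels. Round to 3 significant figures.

At s = jω = j2649:
zero (s+555): 555 + j2649 → |·| = √(555²+2649²) = √7325226 ≈ 2706.5, ∠ = arctan(2649/555) ≈ 78.17°
quadratic: (j2649)² + 27.2·j2649 + 400 = -7016801 + j72052.8 → |·| ≈ 7.0172e+06, ∠ ≈ 179.41°
|L| = 400 · 2706.5 / 7.0172e+06 ≈ 0.15428

0.154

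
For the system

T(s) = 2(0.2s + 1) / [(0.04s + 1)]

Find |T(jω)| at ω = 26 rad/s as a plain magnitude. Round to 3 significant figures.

At ω = 26 rad/s:
zero (1 + j26·0.2) = 1 + j5.2 → |·| ≈ 5.2953, ∠ ≈ 79.11°
pole (1 + j26·0.04) = 1 + j1.04 → |·| ≈ 1.4428, ∠ ≈ 46.12°
|T| = 2 · 5.2953 / (1.4428) ≈ 7.3403

7.34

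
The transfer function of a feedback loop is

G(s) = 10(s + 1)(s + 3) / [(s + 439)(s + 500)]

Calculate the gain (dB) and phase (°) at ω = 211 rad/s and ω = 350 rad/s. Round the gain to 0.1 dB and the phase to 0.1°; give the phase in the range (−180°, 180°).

At s = jω = j211:
zero (s+1): 1 + j211 → |·| = √(1²+211²) = √44522 ≈ 211, ∠ = arctan(211/1) ≈ 89.73°
zero (s+3): 3 + j211 → |·| = √(3²+211²) = √44530 ≈ 211.02, ∠ = arctan(211/3) ≈ 89.19°
pole (s+439): 439 + j211 → |·| = √(439²+211²) = √237242 ≈ 487.07, ∠ = arctan(211/439) ≈ 25.67°
pole (s+500): 500 + j211 → |·| = √(500²+211²) = √294521 ≈ 542.7, ∠ = arctan(211/500) ≈ 22.88°
|G| = 10 · 44525 / 2.6433e+05 ≈ 1.6844
Gain = 20 log₁₀(1.6844) ≈ 4.53 dB
∠G = 178.92° − 48.55° = 130.37°

At s = jω = j350:
zero (s+1): 1 + j350 → |·| = √(1²+350²) = √122501 ≈ 350, ∠ = arctan(350/1) ≈ 89.84°
zero (s+3): 3 + j350 → |·| = √(3²+350²) = √122509 ≈ 350.01, ∠ = arctan(350/3) ≈ 89.51°
pole (s+439): 439 + j350 → |·| = √(439²+350²) = √315221 ≈ 561.45, ∠ = arctan(350/439) ≈ 38.56°
pole (s+500): 500 + j350 → |·| = √(500²+350²) = √372500 ≈ 610.33, ∠ = arctan(350/500) ≈ 34.99°
|G| = 10 · 1.225e+05 / 3.4267e+05 ≈ 3.5749
Gain = 20 log₁₀(3.5749) ≈ 11.07 dB
∠G = 179.35° − 73.55° = 105.80°

ω = 211: 4.5 dB, 130.4°; ω = 350: 11.1 dB, 105.8°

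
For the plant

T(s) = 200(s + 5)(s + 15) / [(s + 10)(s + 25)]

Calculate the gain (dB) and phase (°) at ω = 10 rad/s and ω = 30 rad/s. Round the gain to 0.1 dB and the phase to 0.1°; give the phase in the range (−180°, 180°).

At s = jω = j10:
zero (s+5): 5 + j10 → |·| = √(5²+10²) = √125 ≈ 11.18, ∠ = arctan(10/5) ≈ 63.43°
zero (s+15): 15 + j10 → |·| = √(15²+10²) = √325 ≈ 18.028, ∠ = arctan(10/15) ≈ 33.69°
pole (s+10): 10 + j10 → |·| = √(10²+10²) = √200 ≈ 14.142, ∠ = arctan(10/10) ≈ 45.00°
pole (s+25): 25 + j10 → |·| = √(25²+10²) = √725 ≈ 26.926, ∠ = arctan(10/25) ≈ 21.80°
|T| = 200 · 201.55 / 380.79 ≈ 105.86
Gain = 20 log₁₀(105.86) ≈ 40.49 dB
∠T = 97.12° − 66.80° = 30.32°

At s = jω = j30:
zero (s+5): 5 + j30 → |·| = √(5²+30²) = √925 ≈ 30.414, ∠ = arctan(30/5) ≈ 80.54°
zero (s+15): 15 + j30 → |·| = √(15²+30²) = √1125 ≈ 33.541, ∠ = arctan(30/15) ≈ 63.43°
pole (s+10): 10 + j30 → |·| = √(10²+30²) = √1000 ≈ 31.623, ∠ = arctan(30/10) ≈ 71.57°
pole (s+25): 25 + j30 → |·| = √(25²+30²) = √1525 ≈ 39.051, ∠ = arctan(30/25) ≈ 50.19°
|T| = 200 · 1020.1 / 1234.9 ≈ 165.21
Gain = 20 log₁₀(165.21) ≈ 44.36 dB
∠T = 143.97° − 121.76° = 22.21°

ω = 10: 40.5 dB, 30.3°; ω = 30: 44.4 dB, 22.2°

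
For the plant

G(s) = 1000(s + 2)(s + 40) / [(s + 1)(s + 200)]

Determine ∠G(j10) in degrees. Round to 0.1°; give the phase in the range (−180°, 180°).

At s = jω = j10:
zero (s+2): 2 + j10 → |·| = √(2²+10²) = √104 ≈ 10.198, ∠ = arctan(10/2) ≈ 78.69°
zero (s+40): 40 + j10 → |·| = √(40²+10²) = √1700 ≈ 41.231, ∠ = arctan(10/40) ≈ 14.04°
pole (s+1): 1 + j10 → |·| = √(1²+10²) = √101 ≈ 10.05, ∠ = arctan(10/1) ≈ 84.29°
pole (s+200): 200 + j10 → |·| = √(200²+10²) = √40100 ≈ 200.25, ∠ = arctan(10/200) ≈ 2.86°
∠G = 92.73° − 87.15° = 5.58°

5.6°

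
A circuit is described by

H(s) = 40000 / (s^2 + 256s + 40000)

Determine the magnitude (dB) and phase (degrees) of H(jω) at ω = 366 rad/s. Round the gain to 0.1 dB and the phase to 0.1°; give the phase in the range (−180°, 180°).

At s = jω = j366:
quadratic: (j366)² + 256·j366 + 40000 = -93956 + j93696 → |·| ≈ 1.3269e+05, ∠ ≈ 135.08°
|H| = 40000 / 1.3269e+05 ≈ 0.30145
Gain = 20 log₁₀(0.30145) ≈ -10.42 dB
∠H = 0.00° − 135.08° = -135.08°

-10.4 dB, -135.1°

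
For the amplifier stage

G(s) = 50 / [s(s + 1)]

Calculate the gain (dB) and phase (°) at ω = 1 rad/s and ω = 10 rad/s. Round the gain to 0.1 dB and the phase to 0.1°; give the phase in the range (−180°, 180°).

ω = 1: 31.0 dB, -135.0°; ω = 10: -6.1 dB, -174.3°

At s = jω = j1:
pole (s+1): 1 + j1 → |·| = √(1²+1²) = √2 ≈ 1.4142, ∠ = arctan(1/1) ≈ 45.00°
pole at origin: |s| = 1, ∠ = 90.00° (in denominator)
|G| = 50 / 1.4142 ≈ 35.356
Gain = 20 log₁₀(35.356) ≈ 30.97 dB
∠G = 0.00° − 135.00° = -135.00°

At s = jω = j10:
pole (s+1): 1 + j10 → |·| = √(1²+10²) = √101 ≈ 10.05, ∠ = arctan(10/1) ≈ 84.29°
pole at origin: |s| = 10, ∠ = 90.00° (in denominator)
|G| = 50 / 100.5 ≈ 0.49751
Gain = 20 log₁₀(0.49751) ≈ -6.06 dB
∠G = 0.00° − 174.29° = -174.29°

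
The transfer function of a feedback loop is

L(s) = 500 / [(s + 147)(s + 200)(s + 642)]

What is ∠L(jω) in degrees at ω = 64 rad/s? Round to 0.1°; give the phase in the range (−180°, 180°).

-47.0°

At s = jω = j64:
pole (s+147): 147 + j64 → |·| = √(147²+64²) = √25705 ≈ 160.33, ∠ = arctan(64/147) ≈ 23.53°
pole (s+200): 200 + j64 → |·| = √(200²+64²) = √44096 ≈ 209.99, ∠ = arctan(64/200) ≈ 17.74°
pole (s+642): 642 + j64 → |·| = √(642²+64²) = √416260 ≈ 645.18, ∠ = arctan(64/642) ≈ 5.69°
∠L = 0.00° − 46.96° = -46.96°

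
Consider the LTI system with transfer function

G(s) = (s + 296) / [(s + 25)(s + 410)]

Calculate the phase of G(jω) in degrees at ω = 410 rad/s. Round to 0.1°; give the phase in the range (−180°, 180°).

At s = jω = j410:
zero (s+296): 296 + j410 → |·| = √(296²+410²) = √255716 ≈ 505.68, ∠ = arctan(410/296) ≈ 54.17°
pole (s+25): 25 + j410 → |·| = √(25²+410²) = √168725 ≈ 410.76, ∠ = arctan(410/25) ≈ 86.51°
pole (s+410): 410 + j410 → |·| = √(410²+410²) = √336200 ≈ 579.83, ∠ = arctan(410/410) ≈ 45.00°
∠G = 54.17° − 131.51° = -77.34°

-77.3°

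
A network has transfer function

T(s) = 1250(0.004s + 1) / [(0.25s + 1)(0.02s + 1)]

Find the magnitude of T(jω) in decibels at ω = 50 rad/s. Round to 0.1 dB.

At ω = 50 rad/s:
zero (1 + j50·0.004) = 1 + j0.2 → |·| ≈ 1.0198, ∠ ≈ 11.31°
pole (1 + j50·0.25) = 1 + j12.5 → |·| ≈ 12.54, ∠ ≈ 85.43°
pole (1 + j50·0.02) = 1 + j1 → |·| ≈ 1.4142, ∠ ≈ 45.00°
|T| = 1250 · 1.0198 / (12.54 · 1.4142) ≈ 71.881
Gain = 20 log₁₀(71.881) ≈ 37.13 dB

37.1 dB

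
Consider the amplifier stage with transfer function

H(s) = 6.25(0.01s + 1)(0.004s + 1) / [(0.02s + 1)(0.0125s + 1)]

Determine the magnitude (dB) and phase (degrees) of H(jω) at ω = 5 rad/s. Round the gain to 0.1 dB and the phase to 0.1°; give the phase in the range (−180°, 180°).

15.9 dB, -5.3°

At ω = 5 rad/s:
zero (1 + j5·0.01) = 1 + j0.05 → |·| ≈ 1.0012, ∠ ≈ 2.86°
zero (1 + j5·0.004) = 1 + j0.02 → |·| ≈ 1.0002, ∠ ≈ 1.15°
pole (1 + j5·0.02) = 1 + j0.1 → |·| ≈ 1.005, ∠ ≈ 5.71°
pole (1 + j5·0.0125) = 1 + j0.0625 → |·| ≈ 1.002, ∠ ≈ 3.58°
|H| = 6.25 · 1.0012 · 1.0002 / (1.005 · 1.002) ≈ 6.2152
Gain = 20 log₁₀(6.2152) ≈ 15.87 dB
∠H = (2.86° + 1.15°) − (5.71° + 3.58°) = -5.28°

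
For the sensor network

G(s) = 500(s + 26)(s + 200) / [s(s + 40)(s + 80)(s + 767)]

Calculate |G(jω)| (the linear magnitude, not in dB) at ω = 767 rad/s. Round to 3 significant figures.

At s = jω = j767:
zero (s+26): 26 + j767 → |·| = √(26²+767²) = √588965 ≈ 767.44, ∠ = arctan(767/26) ≈ 88.06°
zero (s+200): 200 + j767 → |·| = √(200²+767²) = √628289 ≈ 792.65, ∠ = arctan(767/200) ≈ 75.39°
pole (s+40): 40 + j767 → |·| = √(40²+767²) = √589889 ≈ 768.04, ∠ = arctan(767/40) ≈ 87.01°
pole (s+80): 80 + j767 → |·| = √(80²+767²) = √594689 ≈ 771.16, ∠ = arctan(767/80) ≈ 84.05°
pole (s+767): 767 + j767 → |·| = √(767²+767²) = √1176578 ≈ 1084.7, ∠ = arctan(767/767) ≈ 45.00°
pole at origin: |s| = 767, ∠ = 90.00° (in denominator)
|G| = 500 · 6.0831e+05 / 4.9276e+11 ≈ 0.00061725

0.000617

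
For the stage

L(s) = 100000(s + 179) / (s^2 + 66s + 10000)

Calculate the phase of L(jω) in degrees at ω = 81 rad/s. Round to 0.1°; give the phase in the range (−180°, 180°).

At s = jω = j81:
zero (s+179): 179 + j81 → |·| = √(179²+81²) = √38602 ≈ 196.47, ∠ = arctan(81/179) ≈ 24.35°
quadratic: (j81)² + 66·j81 + 10000 = 3439 + j5346 → |·| ≈ 6356.6, ∠ ≈ 57.25°
∠L = 24.35° − 57.25° = -32.90°

-32.9°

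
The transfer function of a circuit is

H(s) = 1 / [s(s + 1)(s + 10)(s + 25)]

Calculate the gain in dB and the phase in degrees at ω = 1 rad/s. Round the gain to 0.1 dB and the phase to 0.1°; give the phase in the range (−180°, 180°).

At s = jω = j1:
pole (s+1): 1 + j1 → |·| = √(1²+1²) = √2 ≈ 1.4142, ∠ = arctan(1/1) ≈ 45.00°
pole (s+10): 10 + j1 → |·| = √(10²+1²) = √101 ≈ 10.05, ∠ = arctan(1/10) ≈ 5.71°
pole (s+25): 25 + j1 → |·| = √(25²+1²) = √626 ≈ 25.02, ∠ = arctan(1/25) ≈ 2.29°
pole at origin: |s| = 1, ∠ = 90.00° (in denominator)
|H| = 1 / 355.6 ≈ 0.0028121
Gain = 20 log₁₀(0.0028121) ≈ -51.02 dB
∠H = 0.00° − 143.00° = -143.00°

-51.0 dB, -143.0°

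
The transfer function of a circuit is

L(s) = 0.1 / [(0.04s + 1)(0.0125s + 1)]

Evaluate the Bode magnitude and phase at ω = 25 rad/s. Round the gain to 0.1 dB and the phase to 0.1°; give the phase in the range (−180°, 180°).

At ω = 25 rad/s:
pole (1 + j25·0.04) = 1 + j1 → |·| ≈ 1.4142, ∠ ≈ 45.00°
pole (1 + j25·0.0125) = 1 + j0.3125 → |·| ≈ 1.0477, ∠ ≈ 17.35°
|L| = 0.1 · 1 / (1.4142 · 1.0477) ≈ 0.067492
Gain = 20 log₁₀(0.067492) ≈ -23.41 dB
∠L = (0°) − (45.00° + 17.35°) = -62.35°

-23.4 dB, -62.4°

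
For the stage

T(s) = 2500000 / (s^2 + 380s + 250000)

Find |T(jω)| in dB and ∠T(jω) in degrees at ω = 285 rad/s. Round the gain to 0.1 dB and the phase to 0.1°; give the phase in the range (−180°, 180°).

21.9 dB, -32.7°

At s = jω = j285:
quadratic: (j285)² + 380·j285 + 250000 = 168775 + j108300 → |·| ≈ 2.0053e+05, ∠ ≈ 32.69°
|T| = 2500000 / 2.0053e+05 ≈ 12.467
Gain = 20 log₁₀(12.467) ≈ 21.92 dB
∠T = 0.00° − 32.69° = -32.69°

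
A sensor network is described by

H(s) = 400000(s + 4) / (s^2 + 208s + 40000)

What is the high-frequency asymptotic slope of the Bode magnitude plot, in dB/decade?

-20 dB/decade

Each pole contributes −20 dB/decade at high frequency; each zero contributes +20 dB/decade.
Net: 1 zero(s) − 2 pole(s) → -20 dB/decade.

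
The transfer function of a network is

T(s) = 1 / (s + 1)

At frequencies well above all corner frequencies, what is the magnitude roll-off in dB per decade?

Each pole contributes −20 dB/decade at high frequency; each zero contributes +20 dB/decade.
Net: 0 zero(s) − 1 pole(s) → -20 dB/decade.

-20 dB/decade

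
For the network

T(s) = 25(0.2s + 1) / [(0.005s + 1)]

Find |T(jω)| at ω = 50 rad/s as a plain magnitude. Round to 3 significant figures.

244

At ω = 50 rad/s:
zero (1 + j50·0.2) = 1 + j10 → |·| ≈ 10.05, ∠ ≈ 84.29°
pole (1 + j50·0.005) = 1 + j0.25 → |·| ≈ 1.0308, ∠ ≈ 14.04°
|T| = 25 · 10.05 / (1.0308) ≈ 243.74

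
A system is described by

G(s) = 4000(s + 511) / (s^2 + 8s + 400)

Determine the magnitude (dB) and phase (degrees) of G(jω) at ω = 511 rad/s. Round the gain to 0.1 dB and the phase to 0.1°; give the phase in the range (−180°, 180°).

At s = jω = j511:
zero (s+511): 511 + j511 → |·| = √(511²+511²) = √522242 ≈ 722.66, ∠ = arctan(511/511) ≈ 45.00°
quadratic: (j511)² + 8·j511 + 400 = -260721 + j4088 → |·| ≈ 2.6075e+05, ∠ ≈ 179.10°
|G| = 4000 · 722.66 / 2.6075e+05 ≈ 11.086
Gain = 20 log₁₀(11.086) ≈ 20.90 dB
∠G = 45.00° − 179.10° = -134.10°

20.9 dB, -134.1°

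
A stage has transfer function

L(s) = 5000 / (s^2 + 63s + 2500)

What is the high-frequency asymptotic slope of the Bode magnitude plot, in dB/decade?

-40 dB/decade

Each pole contributes −20 dB/decade at high frequency; each zero contributes +20 dB/decade.
Net: 0 zero(s) − 2 pole(s) → -40 dB/decade.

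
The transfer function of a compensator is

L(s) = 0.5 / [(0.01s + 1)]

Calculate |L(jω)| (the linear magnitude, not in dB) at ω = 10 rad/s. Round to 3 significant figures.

At ω = 10 rad/s:
pole (1 + j10·0.01) = 1 + j0.1 → |·| ≈ 1.005, ∠ ≈ 5.71°
|L| = 0.5 · 1 / (1.005) ≈ 0.49751

0.498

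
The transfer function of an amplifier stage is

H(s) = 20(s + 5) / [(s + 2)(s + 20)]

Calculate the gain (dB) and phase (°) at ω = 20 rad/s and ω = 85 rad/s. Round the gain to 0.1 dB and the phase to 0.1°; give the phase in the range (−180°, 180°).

ω = 20: -2.8 dB, -53.3°; ω = 85: -12.8 dB, -78.8°

At s = jω = j20:
zero (s+5): 5 + j20 → |·| = √(5²+20²) = √425 ≈ 20.616, ∠ = arctan(20/5) ≈ 75.96°
pole (s+2): 2 + j20 → |·| = √(2²+20²) = √404 ≈ 20.1, ∠ = arctan(20/2) ≈ 84.29°
pole (s+20): 20 + j20 → |·| = √(20²+20²) = √800 ≈ 28.284, ∠ = arctan(20/20) ≈ 45.00°
|H| = 20 · 20.616 / 568.51 ≈ 0.72526
Gain = 20 log₁₀(0.72526) ≈ -2.79 dB
∠H = 75.96° − 129.29° = -53.33°

At s = jω = j85:
zero (s+5): 5 + j85 → |·| = √(5²+85²) = √7250 ≈ 85.147, ∠ = arctan(85/5) ≈ 86.63°
pole (s+2): 2 + j85 → |·| = √(2²+85²) = √7229 ≈ 85.024, ∠ = arctan(85/2) ≈ 88.65°
pole (s+20): 20 + j85 → |·| = √(20²+85²) = √7625 ≈ 87.321, ∠ = arctan(85/20) ≈ 76.76°
|H| = 20 · 85.147 / 7424.4 ≈ 0.22937
Gain = 20 log₁₀(0.22937) ≈ -12.79 dB
∠H = 86.63° − 165.41° = -78.78°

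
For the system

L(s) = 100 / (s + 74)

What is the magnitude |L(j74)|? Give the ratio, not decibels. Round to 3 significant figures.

0.956

At s = jω = j74:
pole (s+74): 74 + j74 → |·| = √(74²+74²) = √10952 ≈ 104.65, ∠ = arctan(74/74) ≈ 45.00°
|L| = 100 / 104.65 ≈ 0.95557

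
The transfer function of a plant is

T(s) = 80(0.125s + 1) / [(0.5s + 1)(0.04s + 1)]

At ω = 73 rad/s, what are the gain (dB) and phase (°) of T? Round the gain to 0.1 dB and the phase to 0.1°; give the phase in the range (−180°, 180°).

At ω = 73 rad/s:
zero (1 + j73·0.125) = 1 + j9.125 → |·| ≈ 9.1796, ∠ ≈ 83.75°
pole (1 + j73·0.5) = 1 + j36.5 → |·| ≈ 36.514, ∠ ≈ 88.43°
pole (1 + j73·0.04) = 1 + j2.92 → |·| ≈ 3.0865, ∠ ≈ 71.10°
|T| = 80 · 9.1796 / (36.514 · 3.0865) ≈ 6.5161
Gain = 20 log₁₀(6.5161) ≈ 16.28 dB
∠T = (83.75°) − (88.43° + 71.10°) = -75.78°

16.3 dB, -75.8°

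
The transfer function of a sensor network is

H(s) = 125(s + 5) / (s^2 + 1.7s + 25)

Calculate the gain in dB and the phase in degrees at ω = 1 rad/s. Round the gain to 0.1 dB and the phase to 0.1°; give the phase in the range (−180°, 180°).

At s = jω = j1:
zero (s+5): 5 + j1 → |·| = √(5²+1²) = √26 ≈ 5.099, ∠ = arctan(1/5) ≈ 11.31°
quadratic: (j1)² + 1.7·j1 + 25 = 24 + j1.7 → |·| ≈ 24.06, ∠ ≈ 4.05°
|H| = 125 · 5.099 / 24.06 ≈ 26.491
Gain = 20 log₁₀(26.491) ≈ 28.46 dB
∠H = 11.31° − 4.05° = 7.26°

28.5 dB, 7.3°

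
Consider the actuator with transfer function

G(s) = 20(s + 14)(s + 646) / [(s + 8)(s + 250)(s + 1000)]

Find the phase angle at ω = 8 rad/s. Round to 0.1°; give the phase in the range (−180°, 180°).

-16.8°

At s = jω = j8:
zero (s+14): 14 + j8 → |·| = √(14²+8²) = √260 ≈ 16.125, ∠ = arctan(8/14) ≈ 29.74°
zero (s+646): 646 + j8 → |·| = √(646²+8²) = √417380 ≈ 646.05, ∠ = arctan(8/646) ≈ 0.71°
pole (s+8): 8 + j8 → |·| = √(8²+8²) = √128 ≈ 11.314, ∠ = arctan(8/8) ≈ 45.00°
pole (s+250): 250 + j8 → |·| = √(250²+8²) = √62564 ≈ 250.13, ∠ = arctan(8/250) ≈ 1.83°
pole (s+1000): 1000 + j8 → |·| = √(1000²+8²) = √1000064 ≈ 1000, ∠ = arctan(8/1000) ≈ 0.46°
∠G = 30.45° − 47.29° = -16.84°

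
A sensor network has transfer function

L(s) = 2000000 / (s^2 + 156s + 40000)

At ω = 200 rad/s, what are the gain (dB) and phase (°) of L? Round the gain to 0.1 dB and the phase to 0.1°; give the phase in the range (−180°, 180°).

At s = jω = j200:
quadratic: (j200)² + 156·j200 + 40000 = 0 + j31200 → |·| ≈ 31200, ∠ ≈ 90.00°
|L| = 2000000 / 31200 ≈ 64.103
Gain = 20 log₁₀(64.103) ≈ 36.14 dB
∠L = 0.00° − 90.00° = -90.00°

36.1 dB, -90.0°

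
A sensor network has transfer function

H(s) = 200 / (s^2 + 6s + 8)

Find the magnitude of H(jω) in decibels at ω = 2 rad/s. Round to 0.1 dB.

Substitute s = j2:
Numerator: 200 = 200 + j0
Denominator: (j2)^2 + 6(j2) + 8 = 4 + j12
|N| = √(200² + 0²) ≈ 200, ∠N ≈ 0.00°
|D| = √(4² + 12²) ≈ 12.649, ∠D ≈ 71.57°
|H| = 200 / 12.649 ≈ 15.812
Gain = 20 log₁₀(15.812) ≈ 23.98 dB

24.0 dB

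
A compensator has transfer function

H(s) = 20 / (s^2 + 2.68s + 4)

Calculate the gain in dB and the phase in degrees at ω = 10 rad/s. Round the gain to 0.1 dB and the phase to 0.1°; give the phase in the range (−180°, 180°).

-14.0 dB, -164.4°

At s = jω = j10:
quadratic: (j10)² + 2.68·j10 + 4 = -96 + j26.8 → |·| ≈ 99.671, ∠ ≈ 164.40°
|H| = 20 / 99.671 ≈ 0.20066
Gain = 20 log₁₀(0.20066) ≈ -13.95 dB
∠H = 0.00° − 164.40° = -164.40°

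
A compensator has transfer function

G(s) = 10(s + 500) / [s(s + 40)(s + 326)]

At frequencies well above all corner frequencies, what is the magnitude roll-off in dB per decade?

-40 dB/decade

Each pole contributes −20 dB/decade at high frequency; each zero contributes +20 dB/decade.
Net: 1 zero(s) − 3 pole(s) → -40 dB/decade.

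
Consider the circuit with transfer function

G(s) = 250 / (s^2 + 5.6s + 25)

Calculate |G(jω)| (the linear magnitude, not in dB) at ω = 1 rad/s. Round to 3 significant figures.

10.1

At s = jω = j1:
quadratic: (j1)² + 5.6·j1 + 25 = 24 + j5.6 → |·| ≈ 24.645, ∠ ≈ 13.13°
|G| = 250 / 24.645 ≈ 10.144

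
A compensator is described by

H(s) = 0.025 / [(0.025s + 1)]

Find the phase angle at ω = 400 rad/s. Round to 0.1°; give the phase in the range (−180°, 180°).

-84.3°

At ω = 400 rad/s:
pole (1 + j400·0.025) = 1 + j10 → |·| ≈ 10.05, ∠ ≈ 84.29°
∠H = (0°) − (84.29°) = -84.29°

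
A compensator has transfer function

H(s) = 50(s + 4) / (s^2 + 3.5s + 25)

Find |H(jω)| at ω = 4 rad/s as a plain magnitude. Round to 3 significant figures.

At s = jω = j4:
zero (s+4): 4 + j4 → |·| = √(4²+4²) = √32 ≈ 5.6569, ∠ = arctan(4/4) ≈ 45.00°
quadratic: (j4)² + 3.5·j4 + 25 = 9 + j14 → |·| ≈ 16.643, ∠ ≈ 57.26°
|H| = 50 · 5.6569 / 16.643 ≈ 16.995

17.0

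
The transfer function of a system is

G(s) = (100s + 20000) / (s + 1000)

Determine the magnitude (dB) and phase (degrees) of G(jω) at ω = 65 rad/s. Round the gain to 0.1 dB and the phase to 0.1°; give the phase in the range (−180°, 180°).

Substitute s = j65:
Numerator: 100(j65) + 20000 = 20000 + j6500
Denominator: (j65) + 1000 = 1000 + j65
|N| = √(20000² + 6500²) ≈ 21030, ∠N ≈ 18.00°
|D| = √(1000² + 65²) ≈ 1002.1, ∠D ≈ 3.72°
|G| = 21030 / 1002.1 ≈ 20.986
Gain = 20 log₁₀(20.986) ≈ 26.44 dB
∠G = 18.00° − 3.72° = 14.28°

26.4 dB, 14.3°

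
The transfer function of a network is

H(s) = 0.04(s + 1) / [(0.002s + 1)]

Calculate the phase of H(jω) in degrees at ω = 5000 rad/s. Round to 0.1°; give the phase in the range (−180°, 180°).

At ω = 5000 rad/s:
zero (1 + j5000·1) = 1 + j5000 → |·| ≈ 5000, ∠ ≈ 89.99°
pole (1 + j5000·0.002) = 1 + j10 → |·| ≈ 10.05, ∠ ≈ 84.29°
∠H = (89.99°) − (84.29°) = 5.70°

5.7°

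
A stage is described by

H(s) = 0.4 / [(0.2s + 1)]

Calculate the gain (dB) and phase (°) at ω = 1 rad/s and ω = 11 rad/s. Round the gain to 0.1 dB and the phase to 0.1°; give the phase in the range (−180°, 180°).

ω = 1: -8.1 dB, -11.3°; ω = 11: -15.6 dB, -65.6°

At ω = 1 rad/s:
pole (1 + j1·0.2) = 1 + j0.2 → |·| ≈ 1.0198, ∠ ≈ 11.31°
|H| = 0.4 · 1 / (1.0198) ≈ 0.39223
Gain = 20 log₁₀(0.39223) ≈ -8.13 dB
∠H = (0°) − (11.31°) = -11.31°

At ω = 11 rad/s:
pole (1 + j11·0.2) = 1 + j2.2 → |·| ≈ 2.4166, ∠ ≈ 65.56°
|H| = 0.4 · 1 / (2.4166) ≈ 0.16552
Gain = 20 log₁₀(0.16552) ≈ -15.62 dB
∠H = (0°) − (65.56°) = -65.56°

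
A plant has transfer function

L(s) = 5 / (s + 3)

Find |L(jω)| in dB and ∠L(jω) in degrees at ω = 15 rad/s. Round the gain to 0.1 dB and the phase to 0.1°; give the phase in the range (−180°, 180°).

-9.7 dB, -78.7°

At s = jω = j15:
pole (s+3): 3 + j15 → |·| = √(3²+15²) = √234 ≈ 15.297, ∠ = arctan(15/3) ≈ 78.69°
|L| = 5 / 15.297 ≈ 0.32686
Gain = 20 log₁₀(0.32686) ≈ -9.71 dB
∠L = 0.00° − 78.69° = -78.69°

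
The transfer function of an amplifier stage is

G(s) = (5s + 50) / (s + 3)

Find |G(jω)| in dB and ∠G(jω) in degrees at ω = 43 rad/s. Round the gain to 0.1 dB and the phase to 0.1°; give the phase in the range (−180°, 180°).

Substitute s = j43:
Numerator: 5(j43) + 50 = 50 + j215
Denominator: (j43) + 3 = 3 + j43
|N| = √(50² + 215²) ≈ 220.74, ∠N ≈ 76.91°
|D| = √(3² + 43²) ≈ 43.105, ∠D ≈ 86.01°
|G| = 220.74 / 43.105 ≈ 5.121
Gain = 20 log₁₀(5.121) ≈ 14.19 dB
∠G = 76.91° − 86.01° = -9.10°

14.2 dB, -9.1°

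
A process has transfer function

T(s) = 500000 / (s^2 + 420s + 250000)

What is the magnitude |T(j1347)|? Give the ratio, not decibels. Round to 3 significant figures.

0.301

At s = jω = j1347:
quadratic: (j1347)² + 420·j1347 + 250000 = -1564409 + j565740 → |·| ≈ 1.6636e+06, ∠ ≈ 160.12°
|T| = 500000 / 1.6636e+06 ≈ 0.30055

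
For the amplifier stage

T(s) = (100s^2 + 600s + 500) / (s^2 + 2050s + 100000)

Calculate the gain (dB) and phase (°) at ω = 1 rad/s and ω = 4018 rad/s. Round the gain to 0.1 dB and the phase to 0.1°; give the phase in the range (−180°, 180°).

ω = 1: -42.8 dB, 55.1°; ω = 4018: 39.0 dB, 27.1°

Substitute s = j1:
Numerator: 100(j1)^2 + 600(j1) + 500 = 400 + j600
Denominator: (j1)^2 + 2050(j1) + 100000 = 99999 + j2050
|N| = √(400² + 600²) ≈ 721.11, ∠N ≈ 56.31°
|D| = √(99999² + 2050²) ≈ 1.0002e+05, ∠D ≈ 1.17°
|T| = 721.11 / 1.0002e+05 ≈ 0.0072097
Gain = 20 log₁₀(0.0072097) ≈ -42.84 dB
∠T = 56.31° − 1.17° = 55.14°

Substitute s = j4018:
Numerator: 100(j4018)^2 + 600(j4018) + 500 = -1614431900 + j2410800
Denominator: (j4018)^2 + 2050(j4018) + 100000 = -16044324 + j8236900
|N| = √(1614431900² + 2410800²) ≈ 1.6144e+09, ∠N ≈ 179.91°
|D| = √(16044324² + 8236900²) ≈ 1.8035e+07, ∠D ≈ 152.82°
|T| = 1.6144e+09 / 1.8035e+07 ≈ 89.515
Gain = 20 log₁₀(89.515) ≈ 39.04 dB
∠T = 179.91° − 152.82° = 27.09°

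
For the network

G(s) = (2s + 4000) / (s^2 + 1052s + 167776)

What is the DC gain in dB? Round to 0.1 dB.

-32.5 dB

G(0) = 4000 / 167776 ≈ 0.023841
20 log₁₀(0.023841) ≈ -32.45 dB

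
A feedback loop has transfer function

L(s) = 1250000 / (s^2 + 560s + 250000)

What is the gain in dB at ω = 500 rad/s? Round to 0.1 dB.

13.0 dB

At s = jω = j500:
quadratic: (j500)² + 560·j500 + 250000 = 0 + j280000 → |·| ≈ 2.8e+05, ∠ ≈ 90.00°
|L| = 1250000 / 2.8e+05 ≈ 4.4643
Gain = 20 log₁₀(4.4643) ≈ 13.00 dB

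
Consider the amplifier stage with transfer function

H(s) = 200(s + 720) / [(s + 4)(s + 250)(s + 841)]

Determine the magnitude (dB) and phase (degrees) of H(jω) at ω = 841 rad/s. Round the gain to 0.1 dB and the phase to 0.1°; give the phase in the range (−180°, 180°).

-72.0 dB, -158.7°

At s = jω = j841:
zero (s+720): 720 + j841 → |·| = √(720²+841²) = √1225681 ≈ 1107.1, ∠ = arctan(841/720) ≈ 49.43°
pole (s+4): 4 + j841 → |·| = √(4²+841²) = √707297 ≈ 841.01, ∠ = arctan(841/4) ≈ 89.73°
pole (s+250): 250 + j841 → |·| = √(250²+841²) = √769781 ≈ 877.37, ∠ = arctan(841/250) ≈ 73.44°
pole (s+841): 841 + j841 → |·| = √(841²+841²) = √1414562 ≈ 1189.4, ∠ = arctan(841/841) ≈ 45.00°
|H| = 200 · 1107.1 / 8.7763e+08 ≈ 0.00025229
Gain = 20 log₁₀(0.00025229) ≈ -71.96 dB
∠H = 49.43° − 208.17° = -158.74°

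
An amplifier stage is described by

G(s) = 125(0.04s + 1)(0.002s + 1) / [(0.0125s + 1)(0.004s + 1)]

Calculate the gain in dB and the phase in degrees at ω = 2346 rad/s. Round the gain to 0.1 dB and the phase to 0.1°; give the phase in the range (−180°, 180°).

At ω = 2346 rad/s:
zero (1 + j2346·0.04) = 1 + j93.84 → |·| ≈ 93.845, ∠ ≈ 89.39°
zero (1 + j2346·0.002) = 1 + j4.692 → |·| ≈ 4.7974, ∠ ≈ 77.97°
pole (1 + j2346·0.0125) = 1 + j29.325 → |·| ≈ 29.342, ∠ ≈ 88.05°
pole (1 + j2346·0.004) = 1 + j9.384 → |·| ≈ 9.4371, ∠ ≈ 83.92°
|G| = 125 · 93.845 · 4.7974 / (29.342 · 9.4371) ≈ 203.24
Gain = 20 log₁₀(203.24) ≈ 46.16 dB
∠G = (89.39° + 77.97°) − (88.05° + 83.92°) = -4.61°

46.2 dB, -4.6°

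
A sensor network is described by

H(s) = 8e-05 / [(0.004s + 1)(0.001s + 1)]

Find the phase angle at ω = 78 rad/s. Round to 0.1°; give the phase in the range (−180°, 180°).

-21.8°

At ω = 78 rad/s:
pole (1 + j78·0.004) = 1 + j0.312 → |·| ≈ 1.0475, ∠ ≈ 17.33°
pole (1 + j78·0.001) = 1 + j0.078 → |·| ≈ 1.003, ∠ ≈ 4.46°
∠H = (0°) − (17.33° + 4.46°) = -21.79°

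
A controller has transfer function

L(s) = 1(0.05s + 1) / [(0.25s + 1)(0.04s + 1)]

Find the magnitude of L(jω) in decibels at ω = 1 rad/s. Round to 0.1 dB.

At ω = 1 rad/s:
zero (1 + j1·0.05) = 1 + j0.05 → |·| ≈ 1.0012, ∠ ≈ 2.86°
pole (1 + j1·0.25) = 1 + j0.25 → |·| ≈ 1.0308, ∠ ≈ 14.04°
pole (1 + j1·0.04) = 1 + j0.04 → |·| ≈ 1.0008, ∠ ≈ 2.29°
|L| = 1 · 1.0012 / (1.0308 · 1.0008) ≈ 0.97051
Gain = 20 log₁₀(0.97051) ≈ -0.26 dB

-0.3 dB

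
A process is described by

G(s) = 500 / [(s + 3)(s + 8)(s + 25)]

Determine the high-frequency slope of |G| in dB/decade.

-60 dB/decade

Each pole contributes −20 dB/decade at high frequency; each zero contributes +20 dB/decade.
Net: 0 zero(s) − 3 pole(s) → -60 dB/decade.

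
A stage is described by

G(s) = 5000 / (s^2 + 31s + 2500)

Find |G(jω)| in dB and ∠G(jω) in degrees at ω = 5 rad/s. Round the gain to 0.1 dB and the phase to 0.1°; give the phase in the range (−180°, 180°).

6.1 dB, -3.6°

At s = jω = j5:
quadratic: (j5)² + 31·j5 + 2500 = 2475 + j155 → |·| ≈ 2479.8, ∠ ≈ 3.58°
|G| = 5000 / 2479.8 ≈ 2.0163
Gain = 20 log₁₀(2.0163) ≈ 6.09 dB
∠G = 0.00° − 3.58° = -3.58°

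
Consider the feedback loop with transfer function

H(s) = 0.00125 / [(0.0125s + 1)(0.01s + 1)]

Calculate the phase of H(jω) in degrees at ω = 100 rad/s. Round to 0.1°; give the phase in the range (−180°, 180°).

-96.3°

At ω = 100 rad/s:
pole (1 + j100·0.0125) = 1 + j1.25 → |·| ≈ 1.6008, ∠ ≈ 51.34°
pole (1 + j100·0.01) = 1 + j1 → |·| ≈ 1.4142, ∠ ≈ 45.00°
∠H = (0°) − (51.34° + 45.00°) = -96.34°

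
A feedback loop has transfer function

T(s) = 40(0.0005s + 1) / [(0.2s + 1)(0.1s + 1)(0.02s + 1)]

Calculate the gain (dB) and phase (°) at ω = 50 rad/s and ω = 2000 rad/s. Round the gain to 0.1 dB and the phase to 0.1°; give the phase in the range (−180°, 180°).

ω = 50: -5.2 dB, 153.5°; ω = 2000: -95.1 dB, 136.9°

At ω = 50 rad/s:
zero (1 + j50·0.0005) = 1 + j0.025 → |·| ≈ 1.0003, ∠ ≈ 1.43°
pole (1 + j50·0.2) = 1 + j10 → |·| ≈ 10.05, ∠ ≈ 84.29°
pole (1 + j50·0.1) = 1 + j5 → |·| ≈ 5.099, ∠ ≈ 78.69°
pole (1 + j50·0.02) = 1 + j1 → |·| ≈ 1.4142, ∠ ≈ 45.00°
|T| = 40 · 1.0003 / (10.05 · 5.099 · 1.4142) ≈ 0.55211
Gain = 20 log₁₀(0.55211) ≈ -5.16 dB
∠T = (1.43°) − (84.29° + 78.69° + 45.00°) = -206.55° ≡ 153.45° (principal value)

At ω = 2000 rad/s:
zero (1 + j2000·0.0005) = 1 + j1 → |·| ≈ 1.4142, ∠ ≈ 45.00°
pole (1 + j2000·0.2) = 1 + j400 → |·| ≈ 400, ∠ ≈ 89.86°
pole (1 + j2000·0.1) = 1 + j200 → |·| ≈ 200, ∠ ≈ 89.71°
pole (1 + j2000·0.02) = 1 + j40 → |·| ≈ 40.012, ∠ ≈ 88.57°
|T| = 40 · 1.4142 / (400 · 200 · 40.012) ≈ 1.7672e-05
Gain = 20 log₁₀(1.7672e-05) ≈ -95.05 dB
∠T = (45.00°) − (89.86° + 89.71° + 88.57°) = -223.14° ≡ 136.86° (principal value)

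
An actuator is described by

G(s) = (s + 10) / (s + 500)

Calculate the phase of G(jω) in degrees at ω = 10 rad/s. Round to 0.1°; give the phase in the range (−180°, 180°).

At s = jω = j10:
zero (s+10): 10 + j10 → |·| = √(10²+10²) = √200 ≈ 14.142, ∠ = arctan(10/10) ≈ 45.00°
pole (s+500): 500 + j10 → |·| = √(500²+10²) = √250100 ≈ 500.1, ∠ = arctan(10/500) ≈ 1.15°
∠G = 45.00° − 1.15° = 43.85°

43.9°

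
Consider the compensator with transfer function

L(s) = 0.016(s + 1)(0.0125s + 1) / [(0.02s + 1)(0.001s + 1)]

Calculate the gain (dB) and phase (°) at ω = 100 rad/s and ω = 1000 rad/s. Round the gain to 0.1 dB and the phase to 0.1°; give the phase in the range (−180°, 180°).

ω = 100: 1.1 dB, 71.6°; ω = 1000: 17.0 dB, 43.2°

At ω = 100 rad/s:
zero (1 + j100·1) = 1 + j100 → |·| ≈ 100, ∠ ≈ 89.43°
zero (1 + j100·0.0125) = 1 + j1.25 → |·| ≈ 1.6008, ∠ ≈ 51.34°
pole (1 + j100·0.02) = 1 + j2 → |·| ≈ 2.2361, ∠ ≈ 63.43°
pole (1 + j100·0.001) = 1 + j0.1 → |·| ≈ 1.005, ∠ ≈ 5.71°
|L| = 0.016 · 100 · 1.6008 / (2.2361 · 1.005) ≈ 1.1397
Gain = 20 log₁₀(1.1397) ≈ 1.14 dB
∠L = (89.43° + 51.34°) − (63.43° + 5.71°) = 71.63°

At ω = 1000 rad/s:
zero (1 + j1000·1) = 1 + j1000 → |·| ≈ 1000, ∠ ≈ 89.94°
zero (1 + j1000·0.0125) = 1 + j12.5 → |·| ≈ 12.54, ∠ ≈ 85.43°
pole (1 + j1000·0.02) = 1 + j20 → |·| ≈ 20.025, ∠ ≈ 87.14°
pole (1 + j1000·0.001) = 1 + j1 → |·| ≈ 1.4142, ∠ ≈ 45.00°
|L| = 0.016 · 1000 · 12.54 / (20.025 · 1.4142) ≈ 7.0849
Gain = 20 log₁₀(7.0849) ≈ 17.01 dB
∠L = (89.94° + 85.43°) − (87.14° + 45.00°) = 43.23°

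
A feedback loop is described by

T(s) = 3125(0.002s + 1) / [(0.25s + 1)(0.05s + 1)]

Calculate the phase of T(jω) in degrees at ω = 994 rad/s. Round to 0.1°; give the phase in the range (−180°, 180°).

At ω = 994 rad/s:
zero (1 + j994·0.002) = 1 + j1.988 → |·| ≈ 2.2253, ∠ ≈ 63.30°
pole (1 + j994·0.25) = 1 + j248.5 → |·| ≈ 248.5, ∠ ≈ 89.77°
pole (1 + j994·0.05) = 1 + j49.7 → |·| ≈ 49.71, ∠ ≈ 88.85°
∠T = (63.30°) − (89.77° + 88.85°) = -115.32°

-115.3°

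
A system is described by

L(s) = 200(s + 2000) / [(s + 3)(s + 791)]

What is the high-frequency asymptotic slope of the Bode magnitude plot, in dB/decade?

-20 dB/decade

Each pole contributes −20 dB/decade at high frequency; each zero contributes +20 dB/decade.
Net: 1 zero(s) − 2 pole(s) → -20 dB/decade.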